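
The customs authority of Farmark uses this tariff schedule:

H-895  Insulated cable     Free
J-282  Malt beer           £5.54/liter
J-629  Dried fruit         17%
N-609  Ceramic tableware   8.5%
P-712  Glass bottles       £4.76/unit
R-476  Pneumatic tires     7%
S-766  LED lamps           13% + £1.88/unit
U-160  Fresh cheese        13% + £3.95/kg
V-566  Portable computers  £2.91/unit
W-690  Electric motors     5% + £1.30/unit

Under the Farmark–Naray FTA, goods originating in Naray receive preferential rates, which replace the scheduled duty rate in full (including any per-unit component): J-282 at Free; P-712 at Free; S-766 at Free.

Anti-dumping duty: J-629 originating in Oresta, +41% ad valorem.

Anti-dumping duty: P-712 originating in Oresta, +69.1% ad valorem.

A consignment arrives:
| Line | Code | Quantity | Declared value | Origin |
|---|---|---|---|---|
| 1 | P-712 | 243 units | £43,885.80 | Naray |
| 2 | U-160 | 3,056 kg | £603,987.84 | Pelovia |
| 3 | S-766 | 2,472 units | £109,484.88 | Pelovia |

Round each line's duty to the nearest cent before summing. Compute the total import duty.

Line 1 (P-712, Naray, 243 units, £43,885.80):
Base rate for P-712 is £4.76/unit.
Origin Naray qualifies under the Farmark–Naray agreement and P-712 is covered: preferential rate Free applies instead.
The additional-duty order on P-712 targets Oresta, not Naray; it does not apply.
Duty = £43,885.80 × 0% = £0.00.
Line 2 (U-160, Pelovia, 3,056 kg, £603,987.84):
Base rate for U-160 is 13% + £3.95/kg.
Duty = £603,987.84 × 13% + 3,056 × £3.95 = £90,589.62.
Line 3 (S-766, Pelovia, 2,472 units, £109,484.88):
Base rate for S-766 is 13% + £1.88/unit.
S-766 has an FTA preferential rate, but origin Pelovia is not Naray; base rate stands.
Duty = £109,484.88 × 13% + 2,472 × £1.88 = £18,880.39.
Total = £0.00 + £90,589.62 + £18,880.39 = £109,470.01.

£109,470.01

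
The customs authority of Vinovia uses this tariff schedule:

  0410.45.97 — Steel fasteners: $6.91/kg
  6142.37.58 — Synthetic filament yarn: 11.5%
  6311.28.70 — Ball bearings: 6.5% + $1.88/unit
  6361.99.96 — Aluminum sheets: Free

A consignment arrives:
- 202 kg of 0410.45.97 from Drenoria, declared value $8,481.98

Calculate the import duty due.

Line 1 (0410.45.97, Drenoria, 202 kg, $8,481.98):
Base rate for 0410.45.97 is $6.91/kg.
Duty = 202 × $6.91 = $1,395.82.

$1,395.82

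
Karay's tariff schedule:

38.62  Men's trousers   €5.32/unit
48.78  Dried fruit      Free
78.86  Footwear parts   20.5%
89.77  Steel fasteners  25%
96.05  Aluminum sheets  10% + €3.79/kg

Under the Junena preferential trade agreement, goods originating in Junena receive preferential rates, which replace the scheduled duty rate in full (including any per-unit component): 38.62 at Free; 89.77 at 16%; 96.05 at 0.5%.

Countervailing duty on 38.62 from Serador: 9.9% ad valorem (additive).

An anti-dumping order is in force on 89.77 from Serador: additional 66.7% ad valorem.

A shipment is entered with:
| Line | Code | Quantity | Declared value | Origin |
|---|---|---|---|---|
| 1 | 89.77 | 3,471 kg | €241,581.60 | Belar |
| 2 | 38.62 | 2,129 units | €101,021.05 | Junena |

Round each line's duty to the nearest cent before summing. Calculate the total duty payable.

€60,395.40

Line 1 (89.77, Belar, 3,471 kg, €241,581.60):
Base rate for 89.77 is 25%.
89.77 has an FTA preferential rate, but origin Belar is not Junena; base rate stands.
The additional-duty order on 89.77 targets Serador, not Belar; it does not apply.
Duty = €241,581.60 × 25% = €60,395.40.
Line 2 (38.62, Junena, 2,129 units, €101,021.05):
Base rate for 38.62 is €5.32/unit.
Origin Junena qualifies under the Karay–Junena agreement and 38.62 is covered: preferential rate Free applies instead.
The additional-duty order on 38.62 targets Serador, not Junena; it does not apply.
Duty = €101,021.05 × 0% = €0.00.
Total = €60,395.40 + €0.00 = €60,395.40.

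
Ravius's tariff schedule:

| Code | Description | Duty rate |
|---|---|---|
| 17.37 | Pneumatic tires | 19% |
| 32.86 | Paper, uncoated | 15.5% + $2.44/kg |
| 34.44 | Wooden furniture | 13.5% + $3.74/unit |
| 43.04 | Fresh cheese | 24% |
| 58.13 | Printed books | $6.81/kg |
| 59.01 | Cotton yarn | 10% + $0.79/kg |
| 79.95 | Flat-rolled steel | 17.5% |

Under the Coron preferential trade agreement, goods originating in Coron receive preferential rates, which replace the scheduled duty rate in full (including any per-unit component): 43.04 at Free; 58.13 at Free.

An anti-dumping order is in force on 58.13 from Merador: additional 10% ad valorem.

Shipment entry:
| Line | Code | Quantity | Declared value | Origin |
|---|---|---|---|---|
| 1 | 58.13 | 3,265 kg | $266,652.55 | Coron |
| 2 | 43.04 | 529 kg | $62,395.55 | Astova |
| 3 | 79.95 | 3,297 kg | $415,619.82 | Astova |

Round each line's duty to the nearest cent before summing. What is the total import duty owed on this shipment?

$87,708.40

Line 1 (58.13, Coron, 3,265 kg, $266,652.55):
Base rate for 58.13 is $6.81/kg.
Origin Coron qualifies under the Ravius–Coron agreement and 58.13 is covered: preferential rate Free applies instead.
The additional-duty order on 58.13 targets Merador, not Coron; it does not apply.
Duty = $266,652.55 × 0% = $0.00.
Line 2 (43.04, Astova, 529 kg, $62,395.55):
Base rate for 43.04 is 24%.
43.04 has an FTA preferential rate, but origin Astova is not Coron; base rate stands.
Duty = $62,395.55 × 24% = $14,974.93.
Line 3 (79.95, Astova, 3,297 kg, $415,619.82):
Base rate for 79.95 is 17.5%.
Duty = $415,619.82 × 17.5% = $72,733.47.
Total = $0.00 + $14,974.93 + $72,733.47 = $87,708.40.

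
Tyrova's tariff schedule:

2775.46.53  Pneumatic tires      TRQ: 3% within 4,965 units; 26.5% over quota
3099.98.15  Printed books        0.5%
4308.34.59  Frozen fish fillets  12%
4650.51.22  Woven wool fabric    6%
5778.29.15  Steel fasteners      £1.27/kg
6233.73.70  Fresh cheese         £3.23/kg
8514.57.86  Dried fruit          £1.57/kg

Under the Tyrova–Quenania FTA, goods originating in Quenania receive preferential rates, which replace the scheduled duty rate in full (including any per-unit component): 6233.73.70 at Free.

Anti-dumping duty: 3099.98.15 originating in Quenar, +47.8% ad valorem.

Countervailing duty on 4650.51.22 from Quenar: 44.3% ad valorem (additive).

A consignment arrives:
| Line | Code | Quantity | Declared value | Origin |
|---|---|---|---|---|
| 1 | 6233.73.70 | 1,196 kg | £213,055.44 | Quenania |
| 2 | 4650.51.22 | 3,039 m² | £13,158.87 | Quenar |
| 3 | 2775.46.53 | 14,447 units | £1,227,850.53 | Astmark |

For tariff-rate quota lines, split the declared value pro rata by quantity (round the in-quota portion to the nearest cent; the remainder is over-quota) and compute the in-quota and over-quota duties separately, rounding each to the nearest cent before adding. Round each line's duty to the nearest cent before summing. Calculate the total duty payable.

Line 1 (6233.73.70, Quenania, 1,196 kg, £213,055.44):
Base rate for 6233.73.70 is £3.23/kg.
Origin Quenania qualifies under the Tyrova–Quenania agreement and 6233.73.70 is covered: preferential rate Free applies instead.
Duty = £213,055.44 × 0% = £0.00.
Line 2 (4650.51.22, Quenar, 3,039 m², £13,158.87):
Base rate for 4650.51.22 is 6%.
Additional duty on 4650.51.22 from Quenar: +44.3%. Applied ad valorem rate: 6% + 44.3% = 50.3%.
Duty = £13,158.87 × 50.3% = £6,618.91.
Line 3 (2775.46.53, Astmark, 14,447 units, £1,227,850.53):
Code 2775.46.53 is under a tariff-rate quota (threshold 4,965 units). In-quota: 4,965 units at 3%; over-quota: 9,482 units at 26.5%.
Pro-rata value split: in-quota = £1,227,850.53 × 4,965/14,447 = £421,975.35; over-quota = £1,227,850.53 − £421,975.35 = £805,875.18.
In-quota duty = £421,975.35 × 3% = £12,659.26. Over-quota duty = £805,875.18 × 26.5% = £213,556.92.
Line duty = £12,659.26 + £213,556.92 = £226,216.18.
Total = £0.00 + £6,618.91 + £226,216.18 = £232,835.09.

£232,835.09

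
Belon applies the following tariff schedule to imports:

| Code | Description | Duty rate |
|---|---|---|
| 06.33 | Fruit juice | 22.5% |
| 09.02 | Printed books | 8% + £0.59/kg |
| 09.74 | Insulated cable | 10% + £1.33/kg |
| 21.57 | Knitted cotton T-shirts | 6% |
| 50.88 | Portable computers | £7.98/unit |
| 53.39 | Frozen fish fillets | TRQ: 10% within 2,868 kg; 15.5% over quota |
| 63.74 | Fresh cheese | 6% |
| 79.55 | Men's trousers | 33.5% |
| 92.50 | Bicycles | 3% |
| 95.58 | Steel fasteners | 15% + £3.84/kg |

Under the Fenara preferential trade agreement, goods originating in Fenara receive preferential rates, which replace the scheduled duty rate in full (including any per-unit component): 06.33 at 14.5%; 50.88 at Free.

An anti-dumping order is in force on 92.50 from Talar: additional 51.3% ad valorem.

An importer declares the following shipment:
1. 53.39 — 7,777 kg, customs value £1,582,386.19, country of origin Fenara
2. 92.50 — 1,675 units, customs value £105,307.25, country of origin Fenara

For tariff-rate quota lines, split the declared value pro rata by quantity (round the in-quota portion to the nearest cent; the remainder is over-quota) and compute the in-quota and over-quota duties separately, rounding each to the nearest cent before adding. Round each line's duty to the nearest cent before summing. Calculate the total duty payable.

Line 1 (53.39, Fenara, 7,777 kg, £1,582,386.19):
Code 53.39 is under a tariff-rate quota (threshold 2,868 kg). In-quota: 2,868 kg at 10%; over-quota: 4,909 kg at 15.5%.
Pro-rata value split: in-quota = £1,582,386.19 × 2,868/7,777 = £583,551.96; over-quota = £1,582,386.19 − £583,551.96 = £998,834.23.
In-quota duty = £583,551.96 × 10% = £58,355.20. Over-quota duty = £998,834.23 × 15.5% = £154,819.31.
Line duty = £58,355.20 + £154,819.31 = £213,174.51.
Line 2 (92.50, Fenara, 1,675 units, £105,307.25):
Base rate for 92.50 is 3%.
Origin Fenara is the FTA partner but 92.50 is not on the preference list; base rate stands.
The additional-duty order on 92.50 targets Talar, not Fenara; it does not apply.
Duty = £105,307.25 × 3% = £3,159.22.
Total = £213,174.51 + £3,159.22 = £216,333.73.

£216,333.73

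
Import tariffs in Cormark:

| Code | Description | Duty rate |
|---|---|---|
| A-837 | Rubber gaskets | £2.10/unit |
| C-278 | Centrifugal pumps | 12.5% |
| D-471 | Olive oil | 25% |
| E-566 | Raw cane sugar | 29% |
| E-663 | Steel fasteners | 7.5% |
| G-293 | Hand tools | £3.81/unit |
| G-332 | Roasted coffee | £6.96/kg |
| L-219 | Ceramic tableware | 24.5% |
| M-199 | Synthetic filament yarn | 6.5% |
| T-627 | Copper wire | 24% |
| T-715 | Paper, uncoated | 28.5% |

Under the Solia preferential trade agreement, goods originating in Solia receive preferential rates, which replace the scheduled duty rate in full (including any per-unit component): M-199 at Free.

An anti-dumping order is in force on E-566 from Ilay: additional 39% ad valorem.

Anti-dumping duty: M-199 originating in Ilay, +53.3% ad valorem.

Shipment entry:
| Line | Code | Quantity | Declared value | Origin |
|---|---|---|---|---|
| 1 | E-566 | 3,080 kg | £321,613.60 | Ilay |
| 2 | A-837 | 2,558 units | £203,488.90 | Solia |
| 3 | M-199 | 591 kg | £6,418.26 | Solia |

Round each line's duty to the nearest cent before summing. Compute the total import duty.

Line 1 (E-566, Ilay, 3,080 kg, £321,613.60):
Base rate for E-566 is 29%.
Additional duty on E-566 from Ilay: +39%. Applied ad valorem rate: 29% + 39% = 68%.
Duty = £321,613.60 × 68% = £218,697.25.
Line 2 (A-837, Solia, 2,558 units, £203,488.90):
Base rate for A-837 is £2.10/unit.
Origin Solia is the FTA partner but A-837 is not on the preference list; base rate stands.
Duty = 2,558 × £2.10 = £5,371.80.
Line 3 (M-199, Solia, 591 kg, £6,418.26):
Base rate for M-199 is 6.5%.
Origin Solia qualifies under the Cormark–Solia agreement and M-199 is covered: preferential rate Free applies instead.
The additional-duty order on M-199 targets Ilay, not Solia; it does not apply.
Duty = £6,418.26 × 0% = £0.00.
Total = £218,697.25 + £5,371.80 + £0.00 = £224,069.05.

£224,069.05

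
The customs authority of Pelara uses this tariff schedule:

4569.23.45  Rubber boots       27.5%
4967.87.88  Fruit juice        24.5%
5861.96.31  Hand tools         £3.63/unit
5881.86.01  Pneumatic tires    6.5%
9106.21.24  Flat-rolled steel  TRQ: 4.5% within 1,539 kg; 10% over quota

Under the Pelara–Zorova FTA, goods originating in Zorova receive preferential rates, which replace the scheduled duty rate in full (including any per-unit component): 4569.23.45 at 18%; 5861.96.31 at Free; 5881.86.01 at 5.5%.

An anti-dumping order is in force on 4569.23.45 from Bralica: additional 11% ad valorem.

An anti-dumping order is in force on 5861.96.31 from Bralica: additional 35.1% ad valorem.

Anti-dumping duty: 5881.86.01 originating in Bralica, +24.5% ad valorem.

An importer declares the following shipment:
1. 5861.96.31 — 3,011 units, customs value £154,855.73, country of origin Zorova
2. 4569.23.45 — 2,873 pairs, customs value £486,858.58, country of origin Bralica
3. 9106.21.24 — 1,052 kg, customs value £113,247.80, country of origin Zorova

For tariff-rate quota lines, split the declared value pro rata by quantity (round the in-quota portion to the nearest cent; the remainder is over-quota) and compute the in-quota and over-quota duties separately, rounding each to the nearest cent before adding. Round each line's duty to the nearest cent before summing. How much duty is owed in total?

Line 1 (5861.96.31, Zorova, 3,011 units, £154,855.73):
Base rate for 5861.96.31 is £3.63/unit.
Origin Zorova qualifies under the Pelara–Zorova agreement and 5861.96.31 is covered: preferential rate Free applies instead.
The additional-duty order on 5861.96.31 targets Bralica, not Zorova; it does not apply.
Duty = £154,855.73 × 0% = £0.00.
Line 2 (4569.23.45, Bralica, 2,873 pairs, £486,858.58):
Base rate for 4569.23.45 is 27.5%.
4569.23.45 has an FTA preferential rate, but origin Bralica is not Zorova; base rate stands.
Additional duty on 4569.23.45 from Bralica: +11%. Applied ad valorem rate: 27.5% + 11% = 38.5%.
Duty = £486,858.58 × 38.5% = £187,440.55.
Line 3 (9106.21.24, Zorova, 1,052 kg, £113,247.80):
Code 9106.21.24 is under a tariff-rate quota (threshold 1,539 kg). Quantity 1,052 kg is within the quota, so the in-quota rate 4.5% applies to the full value.
Duty = £113,247.80 × 4.5% = £5,096.15.
Total = £0.00 + £187,440.55 + £5,096.15 = £192,536.70.

£192,536.70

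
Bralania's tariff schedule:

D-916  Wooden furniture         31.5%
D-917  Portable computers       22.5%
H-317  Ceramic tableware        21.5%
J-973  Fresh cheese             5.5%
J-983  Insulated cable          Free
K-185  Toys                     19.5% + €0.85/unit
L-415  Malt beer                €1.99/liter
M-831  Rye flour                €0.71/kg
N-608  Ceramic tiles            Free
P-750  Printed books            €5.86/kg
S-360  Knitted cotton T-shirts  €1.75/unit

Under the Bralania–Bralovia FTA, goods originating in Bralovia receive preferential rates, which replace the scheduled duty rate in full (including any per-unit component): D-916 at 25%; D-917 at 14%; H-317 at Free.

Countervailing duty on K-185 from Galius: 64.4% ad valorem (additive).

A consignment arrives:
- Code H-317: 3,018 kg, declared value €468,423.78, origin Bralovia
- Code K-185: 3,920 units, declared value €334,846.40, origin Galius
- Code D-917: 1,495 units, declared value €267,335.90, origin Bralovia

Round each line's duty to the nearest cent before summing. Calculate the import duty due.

€321,695.16

Line 1 (H-317, Bralovia, 3,018 kg, €468,423.78):
Base rate for H-317 is 21.5%.
Origin Bralovia qualifies under the Bralania–Bralovia agreement and H-317 is covered: preferential rate Free applies instead.
Duty = €468,423.78 × 0% = €0.00.
Line 2 (K-185, Galius, 3,920 units, €334,846.40):
Base rate for K-185 is 19.5% + €0.85/unit.
Additional duty on K-185 from Galius: +64.4%. Applied ad valorem rate: 19.5% + 64.4% = 83.9%.
Duty = €334,846.40 × 83.9% + 3,920 × €0.85 = €284,268.13.
Line 3 (D-917, Bralovia, 1,495 units, €267,335.90):
Base rate for D-917 is 22.5%.
Origin Bralovia qualifies under the Bralania–Bralovia agreement and D-917 is covered: preferential rate 14% applies instead.
Duty = €267,335.90 × 14% = €37,427.03.
Total = €0.00 + €284,268.13 + €37,427.03 = €321,695.16.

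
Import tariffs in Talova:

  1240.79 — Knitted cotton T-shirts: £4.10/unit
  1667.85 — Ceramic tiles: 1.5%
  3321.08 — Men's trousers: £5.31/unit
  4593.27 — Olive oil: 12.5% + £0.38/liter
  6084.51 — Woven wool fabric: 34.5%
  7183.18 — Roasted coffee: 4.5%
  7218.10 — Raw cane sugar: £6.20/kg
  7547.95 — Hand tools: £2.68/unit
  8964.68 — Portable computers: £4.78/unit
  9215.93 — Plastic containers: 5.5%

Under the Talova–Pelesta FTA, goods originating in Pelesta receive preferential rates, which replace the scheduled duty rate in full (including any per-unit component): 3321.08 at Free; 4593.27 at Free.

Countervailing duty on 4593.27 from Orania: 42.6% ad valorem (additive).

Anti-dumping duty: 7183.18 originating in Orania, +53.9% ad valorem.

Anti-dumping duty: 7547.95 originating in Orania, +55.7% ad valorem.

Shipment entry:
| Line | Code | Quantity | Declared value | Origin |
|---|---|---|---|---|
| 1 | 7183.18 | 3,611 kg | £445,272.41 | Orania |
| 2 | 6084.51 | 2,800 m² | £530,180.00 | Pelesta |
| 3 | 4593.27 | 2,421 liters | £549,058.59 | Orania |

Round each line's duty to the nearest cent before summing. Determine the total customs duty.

Line 1 (7183.18, Orania, 3,611 kg, £445,272.41):
Base rate for 7183.18 is 4.5%.
Additional duty on 7183.18 from Orania: +53.9%. Applied ad valorem rate: 4.5% + 53.9% = 58.4%.
Duty = £445,272.41 × 58.4% = £260,039.09.
Line 2 (6084.51, Pelesta, 2,800 m², £530,180.00):
Base rate for 6084.51 is 34.5%.
Origin Pelesta is the FTA partner but 6084.51 is not on the preference list; base rate stands.
Duty = £530,180.00 × 34.5% = £182,912.10.
Line 3 (4593.27, Orania, 2,421 liters, £549,058.59):
Base rate for 4593.27 is 12.5% + £0.38/liter.
4593.27 has an FTA preferential rate, but origin Orania is not Pelesta; base rate stands.
Additional duty on 4593.27 from Orania: +42.6%. Applied ad valorem rate: 12.5% + 42.6% = 55.1%.
Duty = £549,058.59 × 55.1% + 2,421 × £0.38 = £303,451.26.
Total = £260,039.09 + £182,912.10 + £303,451.26 = £746,402.45.

£746,402.45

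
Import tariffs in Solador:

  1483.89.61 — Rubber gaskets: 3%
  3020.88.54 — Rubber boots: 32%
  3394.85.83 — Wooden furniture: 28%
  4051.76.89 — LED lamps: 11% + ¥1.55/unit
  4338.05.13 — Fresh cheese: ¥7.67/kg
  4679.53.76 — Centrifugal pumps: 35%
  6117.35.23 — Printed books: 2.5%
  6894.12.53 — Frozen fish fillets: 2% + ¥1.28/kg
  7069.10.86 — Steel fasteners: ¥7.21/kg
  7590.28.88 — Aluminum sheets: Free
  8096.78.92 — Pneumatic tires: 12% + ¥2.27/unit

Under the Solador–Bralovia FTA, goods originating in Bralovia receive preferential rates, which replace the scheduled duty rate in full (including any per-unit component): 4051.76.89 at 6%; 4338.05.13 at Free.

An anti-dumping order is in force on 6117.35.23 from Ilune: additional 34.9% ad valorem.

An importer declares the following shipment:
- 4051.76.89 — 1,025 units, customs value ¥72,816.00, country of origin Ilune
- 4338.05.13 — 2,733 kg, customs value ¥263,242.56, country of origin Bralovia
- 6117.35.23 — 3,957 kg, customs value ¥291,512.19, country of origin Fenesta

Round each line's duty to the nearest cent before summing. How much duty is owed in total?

¥16,886.31

Line 1 (4051.76.89, Ilune, 1,025 units, ¥72,816.00):
Base rate for 4051.76.89 is 11% + ¥1.55/unit.
4051.76.89 has an FTA preferential rate, but origin Ilune is not Bralovia; base rate stands.
Duty = ¥72,816.00 × 11% + 1,025 × ¥1.55 = ¥9,598.51.
Line 2 (4338.05.13, Bralovia, 2,733 kg, ¥263,242.56):
Base rate for 4338.05.13 is ¥7.67/kg.
Origin Bralovia qualifies under the Solador–Bralovia agreement and 4338.05.13 is covered: preferential rate Free applies instead.
Duty = ¥263,242.56 × 0% = ¥0.00.
Line 3 (6117.35.23, Fenesta, 3,957 kg, ¥291,512.19):
Base rate for 6117.35.23 is 2.5%.
The additional-duty order on 6117.35.23 targets Ilune, not Fenesta; it does not apply.
Duty = ¥291,512.19 × 2.5% = ¥7,287.80.
Total = ¥9,598.51 + ¥0.00 + ¥7,287.80 = ¥16,886.31.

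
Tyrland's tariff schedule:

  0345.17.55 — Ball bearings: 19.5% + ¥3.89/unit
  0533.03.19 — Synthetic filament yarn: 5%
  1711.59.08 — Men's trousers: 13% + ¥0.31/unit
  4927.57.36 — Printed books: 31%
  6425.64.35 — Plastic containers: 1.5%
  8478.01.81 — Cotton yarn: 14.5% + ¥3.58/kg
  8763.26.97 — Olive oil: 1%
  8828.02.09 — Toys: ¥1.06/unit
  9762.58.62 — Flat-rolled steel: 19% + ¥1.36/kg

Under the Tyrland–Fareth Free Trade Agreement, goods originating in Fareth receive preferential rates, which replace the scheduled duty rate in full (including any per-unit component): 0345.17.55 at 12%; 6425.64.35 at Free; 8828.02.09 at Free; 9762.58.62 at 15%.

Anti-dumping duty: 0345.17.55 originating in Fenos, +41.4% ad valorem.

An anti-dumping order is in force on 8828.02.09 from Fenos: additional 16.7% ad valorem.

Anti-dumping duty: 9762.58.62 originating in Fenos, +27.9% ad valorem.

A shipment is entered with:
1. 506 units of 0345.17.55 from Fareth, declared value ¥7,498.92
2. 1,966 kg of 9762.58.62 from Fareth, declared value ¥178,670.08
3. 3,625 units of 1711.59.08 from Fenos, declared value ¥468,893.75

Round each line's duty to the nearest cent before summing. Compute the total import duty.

Line 1 (0345.17.55, Fareth, 506 units, ¥7,498.92):
Base rate for 0345.17.55 is 19.5% + ¥3.89/unit.
Origin Fareth qualifies under the Tyrland–Fareth agreement and 0345.17.55 is covered: preferential rate 12% applies instead.
The additional-duty order on 0345.17.55 targets Fenos, not Fareth; it does not apply.
Duty = ¥7,498.92 × 12% = ¥899.87.
Line 2 (9762.58.62, Fareth, 1,966 kg, ¥178,670.08):
Base rate for 9762.58.62 is 19% + ¥1.36/kg.
Origin Fareth qualifies under the Tyrland–Fareth agreement and 9762.58.62 is covered: preferential rate 15% applies instead.
The additional-duty order on 9762.58.62 targets Fenos, not Fareth; it does not apply.
Duty = ¥178,670.08 × 15% = ¥26,800.51.
Line 3 (1711.59.08, Fenos, 3,625 units, ¥468,893.75):
Base rate for 1711.59.08 is 13% + ¥0.31/unit.
Duty = ¥468,893.75 × 13% + 3,625 × ¥0.31 = ¥62,079.94.
Total = ¥899.87 + ¥26,800.51 + ¥62,079.94 = ¥89,780.32.

¥89,780.32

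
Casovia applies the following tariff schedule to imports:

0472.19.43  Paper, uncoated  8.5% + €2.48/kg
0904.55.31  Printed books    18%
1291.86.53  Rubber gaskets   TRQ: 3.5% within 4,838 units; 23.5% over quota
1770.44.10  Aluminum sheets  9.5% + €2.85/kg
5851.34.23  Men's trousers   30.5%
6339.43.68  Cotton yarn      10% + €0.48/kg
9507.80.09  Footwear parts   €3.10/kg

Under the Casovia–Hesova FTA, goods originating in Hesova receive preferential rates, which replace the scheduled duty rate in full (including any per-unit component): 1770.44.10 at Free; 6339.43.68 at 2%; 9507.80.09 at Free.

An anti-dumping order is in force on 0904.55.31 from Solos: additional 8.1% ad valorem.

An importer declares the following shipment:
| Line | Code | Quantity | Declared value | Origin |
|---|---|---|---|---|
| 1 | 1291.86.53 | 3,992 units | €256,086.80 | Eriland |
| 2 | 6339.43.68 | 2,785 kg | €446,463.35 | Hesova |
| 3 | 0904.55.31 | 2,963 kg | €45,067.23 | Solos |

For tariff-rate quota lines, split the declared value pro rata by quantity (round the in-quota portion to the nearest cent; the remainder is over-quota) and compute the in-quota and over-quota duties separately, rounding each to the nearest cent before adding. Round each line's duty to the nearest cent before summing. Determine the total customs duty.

Line 1 (1291.86.53, Eriland, 3,992 units, €256,086.80):
Code 1291.86.53 is under a tariff-rate quota (threshold 4,838 units). Quantity 3,992 units is within the quota, so the in-quota rate 3.5% applies to the full value.
Duty = €256,086.80 × 3.5% = €8,963.04.
Line 2 (6339.43.68, Hesova, 2,785 kg, €446,463.35):
Base rate for 6339.43.68 is 10% + €0.48/kg.
Origin Hesova qualifies under the Casovia–Hesova agreement and 6339.43.68 is covered: preferential rate 2% applies instead.
Duty = €446,463.35 × 2% = €8,929.27.
Line 3 (0904.55.31, Solos, 2,963 kg, €45,067.23):
Base rate for 0904.55.31 is 18%.
Additional duty on 0904.55.31 from Solos: +8.1%. Applied ad valorem rate: 18% + 8.1% = 26.1%.
Duty = €45,067.23 × 26.1% = €11,762.55.
Total = €8,963.04 + €8,929.27 + €11,762.55 = €29,654.86.

€29,654.86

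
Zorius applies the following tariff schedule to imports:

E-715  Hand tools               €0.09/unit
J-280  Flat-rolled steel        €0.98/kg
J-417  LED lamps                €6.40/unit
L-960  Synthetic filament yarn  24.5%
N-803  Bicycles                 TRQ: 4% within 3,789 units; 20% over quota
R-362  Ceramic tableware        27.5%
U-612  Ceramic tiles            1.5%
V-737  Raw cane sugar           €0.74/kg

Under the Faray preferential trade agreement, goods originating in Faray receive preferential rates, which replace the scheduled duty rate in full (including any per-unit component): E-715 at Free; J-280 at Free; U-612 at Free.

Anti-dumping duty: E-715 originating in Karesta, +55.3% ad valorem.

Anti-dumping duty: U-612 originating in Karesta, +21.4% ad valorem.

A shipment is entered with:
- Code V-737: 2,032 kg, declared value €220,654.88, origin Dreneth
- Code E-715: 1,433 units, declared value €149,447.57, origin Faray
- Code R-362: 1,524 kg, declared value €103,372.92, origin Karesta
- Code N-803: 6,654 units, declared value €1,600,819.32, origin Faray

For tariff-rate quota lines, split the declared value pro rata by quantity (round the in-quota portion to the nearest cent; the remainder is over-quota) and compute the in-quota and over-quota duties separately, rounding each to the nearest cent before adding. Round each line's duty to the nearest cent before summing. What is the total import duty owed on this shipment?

€204,245.87

Line 1 (V-737, Dreneth, 2,032 kg, €220,654.88):
Base rate for V-737 is €0.74/kg.
Duty = 2,032 × €0.74 = €1,503.68.
Line 2 (E-715, Faray, 1,433 units, €149,447.57):
Base rate for E-715 is €0.09/unit.
Origin Faray qualifies under the Zorius–Faray agreement and E-715 is covered: preferential rate Free applies instead.
The additional-duty order on E-715 targets Karesta, not Faray; it does not apply.
Duty = €149,447.57 × 0% = €0.00.
Line 3 (R-362, Karesta, 1,524 kg, €103,372.92):
Base rate for R-362 is 27.5%.
Duty = €103,372.92 × 27.5% = €28,427.55.
Line 4 (N-803, Faray, 6,654 units, €1,600,819.32):
Code N-803 is under a tariff-rate quota (threshold 3,789 units). In-quota: 3,789 units at 4%; over-quota: 2,865 units at 20%.
Pro-rata value split: in-quota = €1,600,819.32 × 3,789/6,654 = €911,557.62; over-quota = €1,600,819.32 − €911,557.62 = €689,261.70.
In-quota duty = €911,557.62 × 4% = €36,462.30. Over-quota duty = €689,261.70 × 20% = €137,852.34.
Line duty = €36,462.30 + €137,852.34 = €174,314.64.
Total = €1,503.68 + €0.00 + €28,427.55 + €174,314.64 = €204,245.87.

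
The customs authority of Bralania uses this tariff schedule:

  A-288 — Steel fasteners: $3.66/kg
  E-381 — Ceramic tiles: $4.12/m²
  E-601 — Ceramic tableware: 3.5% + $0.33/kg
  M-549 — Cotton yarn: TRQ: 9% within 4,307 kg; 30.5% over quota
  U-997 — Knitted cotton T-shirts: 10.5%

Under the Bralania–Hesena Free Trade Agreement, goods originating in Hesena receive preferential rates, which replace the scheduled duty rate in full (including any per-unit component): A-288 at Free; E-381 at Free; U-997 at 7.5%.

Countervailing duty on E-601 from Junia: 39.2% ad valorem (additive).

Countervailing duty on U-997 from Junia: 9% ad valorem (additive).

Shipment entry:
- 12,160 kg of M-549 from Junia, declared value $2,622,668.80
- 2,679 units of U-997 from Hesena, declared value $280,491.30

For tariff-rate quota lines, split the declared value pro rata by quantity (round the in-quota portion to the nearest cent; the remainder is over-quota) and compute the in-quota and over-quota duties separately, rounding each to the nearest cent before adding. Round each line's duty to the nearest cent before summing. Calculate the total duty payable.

$621,230.08

Line 1 (M-549, Junia, 12,160 kg, $2,622,668.80):
Code M-549 is under a tariff-rate quota (threshold 4,307 kg). In-quota: 4,307 kg at 9%; over-quota: 7,853 kg at 30.5%.
Pro-rata value split: in-quota = $2,622,668.80 × 4,307/12,160 = $928,933.76; over-quota = $2,622,668.80 − $928,933.76 = $1,693,735.04.
In-quota duty = $928,933.76 × 9% = $83,604.04. Over-quota duty = $1,693,735.04 × 30.5% = $516,589.19.
Line duty = $83,604.04 + $516,589.19 = $600,193.23.
Line 2 (U-997, Hesena, 2,679 units, $280,491.30):
Base rate for U-997 is 10.5%.
Origin Hesena qualifies under the Bralania–Hesena agreement and U-997 is covered: preferential rate 7.5% applies instead.
The additional-duty order on U-997 targets Junia, not Hesena; it does not apply.
Duty = $280,491.30 × 7.5% = $21,036.85.
Total = $600,193.23 + $21,036.85 = $621,230.08.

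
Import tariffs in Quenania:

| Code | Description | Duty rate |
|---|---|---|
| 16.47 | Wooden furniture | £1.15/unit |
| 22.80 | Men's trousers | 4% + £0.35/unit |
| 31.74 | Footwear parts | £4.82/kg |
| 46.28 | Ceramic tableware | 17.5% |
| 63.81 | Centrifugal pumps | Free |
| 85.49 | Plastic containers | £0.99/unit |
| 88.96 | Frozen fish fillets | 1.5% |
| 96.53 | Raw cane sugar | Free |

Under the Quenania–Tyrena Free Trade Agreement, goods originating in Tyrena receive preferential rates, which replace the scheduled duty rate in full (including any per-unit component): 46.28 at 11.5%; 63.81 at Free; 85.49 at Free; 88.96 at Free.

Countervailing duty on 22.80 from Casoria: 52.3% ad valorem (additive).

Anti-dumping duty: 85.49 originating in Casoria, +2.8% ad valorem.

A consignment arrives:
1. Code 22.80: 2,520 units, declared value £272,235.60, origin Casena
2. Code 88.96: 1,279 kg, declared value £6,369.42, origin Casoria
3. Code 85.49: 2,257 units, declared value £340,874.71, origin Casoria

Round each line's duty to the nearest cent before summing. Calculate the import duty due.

Line 1 (22.80, Casena, 2,520 units, £272,235.60):
Base rate for 22.80 is 4% + £0.35/unit.
The additional-duty order on 22.80 targets Casoria, not Casena; it does not apply.
Duty = £272,235.60 × 4% + 2,520 × £0.35 = £11,771.42.
Line 2 (88.96, Casoria, 1,279 kg, £6,369.42):
Base rate for 88.96 is 1.5%.
88.96 has an FTA preferential rate, but origin Casoria is not Tyrena; base rate stands.
Duty = £6,369.42 × 1.5% = £95.54.
Line 3 (85.49, Casoria, 2,257 units, £340,874.71):
Base rate for 85.49 is £0.99/unit.
85.49 has an FTA preferential rate, but origin Casoria is not Tyrena; base rate stands.
Additional duty on 85.49 from Casoria: +2.8% ad valorem. Applied ad valorem rate = 2.8%.
Duty = £340,874.71 × 2.8% + 2,257 × £0.99 = £11,778.92.
Total = £11,771.42 + £95.54 + £11,778.92 = £23,645.88.

£23,645.88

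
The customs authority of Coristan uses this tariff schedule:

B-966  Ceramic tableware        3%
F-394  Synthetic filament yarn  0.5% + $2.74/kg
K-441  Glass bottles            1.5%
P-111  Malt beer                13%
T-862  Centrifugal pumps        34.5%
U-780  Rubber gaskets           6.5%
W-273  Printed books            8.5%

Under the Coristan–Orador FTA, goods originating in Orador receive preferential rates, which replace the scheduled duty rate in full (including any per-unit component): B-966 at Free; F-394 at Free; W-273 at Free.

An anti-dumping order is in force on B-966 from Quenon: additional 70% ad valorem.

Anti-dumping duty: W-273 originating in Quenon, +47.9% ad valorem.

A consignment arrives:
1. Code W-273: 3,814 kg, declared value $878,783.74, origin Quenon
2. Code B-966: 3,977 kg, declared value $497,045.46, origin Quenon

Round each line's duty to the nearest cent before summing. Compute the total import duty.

Line 1 (W-273, Quenon, 3,814 kg, $878,783.74):
Base rate for W-273 is 8.5%.
W-273 has an FTA preferential rate, but origin Quenon is not Orador; base rate stands.
Additional duty on W-273 from Quenon: +47.9%. Applied ad valorem rate: 8.5% + 47.9% = 56.4%.
Duty = $878,783.74 × 56.4% = $495,634.03.
Line 2 (B-966, Quenon, 3,977 kg, $497,045.46):
Base rate for B-966 is 3%.
B-966 has an FTA preferential rate, but origin Quenon is not Orador; base rate stands.
Additional duty on B-966 from Quenon: +70%. Applied ad valorem rate: 3% + 70% = 73%.
Duty = $497,045.46 × 73% = $362,843.19.
Total = $495,634.03 + $362,843.19 = $858,477.22.

$858,477.22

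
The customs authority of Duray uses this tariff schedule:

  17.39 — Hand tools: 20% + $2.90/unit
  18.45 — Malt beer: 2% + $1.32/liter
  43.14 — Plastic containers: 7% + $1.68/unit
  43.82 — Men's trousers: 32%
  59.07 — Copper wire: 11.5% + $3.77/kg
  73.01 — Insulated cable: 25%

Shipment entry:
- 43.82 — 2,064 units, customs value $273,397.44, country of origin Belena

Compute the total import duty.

Line 1 (43.82, Belena, 2,064 units, $273,397.44):
Base rate for 43.82 is 32%.
Duty = $273,397.44 × 32% = $87,487.18.

$87,487.18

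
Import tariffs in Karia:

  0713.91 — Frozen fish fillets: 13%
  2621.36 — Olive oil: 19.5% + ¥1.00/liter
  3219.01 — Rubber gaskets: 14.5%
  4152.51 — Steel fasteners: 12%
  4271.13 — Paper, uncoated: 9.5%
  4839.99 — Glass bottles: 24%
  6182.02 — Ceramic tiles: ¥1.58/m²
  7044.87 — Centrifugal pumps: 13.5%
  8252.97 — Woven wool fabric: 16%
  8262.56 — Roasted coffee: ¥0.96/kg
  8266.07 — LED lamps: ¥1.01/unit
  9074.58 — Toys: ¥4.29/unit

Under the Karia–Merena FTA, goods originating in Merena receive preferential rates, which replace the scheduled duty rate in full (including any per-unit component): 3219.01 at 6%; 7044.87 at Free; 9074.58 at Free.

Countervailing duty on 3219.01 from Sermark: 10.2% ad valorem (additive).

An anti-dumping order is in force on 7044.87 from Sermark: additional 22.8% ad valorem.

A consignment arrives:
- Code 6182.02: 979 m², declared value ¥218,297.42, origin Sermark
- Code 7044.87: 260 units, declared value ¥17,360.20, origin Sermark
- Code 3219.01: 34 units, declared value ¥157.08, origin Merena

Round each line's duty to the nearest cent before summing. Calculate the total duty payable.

¥7,857.99

Line 1 (6182.02, Sermark, 979 m², ¥218,297.42):
Base rate for 6182.02 is ¥1.58/m².
Duty = 979 × ¥1.58 = ¥1,546.82.
Line 2 (7044.87, Sermark, 260 units, ¥17,360.20):
Base rate for 7044.87 is 13.5%.
7044.87 has an FTA preferential rate, but origin Sermark is not Merena; base rate stands.
Additional duty on 7044.87 from Sermark: +22.8%. Applied ad valorem rate: 13.5% + 22.8% = 36.3%.
Duty = ¥17,360.20 × 36.3% = ¥6,301.75.
Line 3 (3219.01, Merena, 34 units, ¥157.08):
Base rate for 3219.01 is 14.5%.
Origin Merena qualifies under the Karia–Merena agreement and 3219.01 is covered: preferential rate 6% applies instead.
The additional-duty order on 3219.01 targets Sermark, not Merena; it does not apply.
Duty = ¥157.08 × 6% = ¥9.42.
Total = ¥1,546.82 + ¥6,301.75 + ¥9.42 = ¥7,857.99.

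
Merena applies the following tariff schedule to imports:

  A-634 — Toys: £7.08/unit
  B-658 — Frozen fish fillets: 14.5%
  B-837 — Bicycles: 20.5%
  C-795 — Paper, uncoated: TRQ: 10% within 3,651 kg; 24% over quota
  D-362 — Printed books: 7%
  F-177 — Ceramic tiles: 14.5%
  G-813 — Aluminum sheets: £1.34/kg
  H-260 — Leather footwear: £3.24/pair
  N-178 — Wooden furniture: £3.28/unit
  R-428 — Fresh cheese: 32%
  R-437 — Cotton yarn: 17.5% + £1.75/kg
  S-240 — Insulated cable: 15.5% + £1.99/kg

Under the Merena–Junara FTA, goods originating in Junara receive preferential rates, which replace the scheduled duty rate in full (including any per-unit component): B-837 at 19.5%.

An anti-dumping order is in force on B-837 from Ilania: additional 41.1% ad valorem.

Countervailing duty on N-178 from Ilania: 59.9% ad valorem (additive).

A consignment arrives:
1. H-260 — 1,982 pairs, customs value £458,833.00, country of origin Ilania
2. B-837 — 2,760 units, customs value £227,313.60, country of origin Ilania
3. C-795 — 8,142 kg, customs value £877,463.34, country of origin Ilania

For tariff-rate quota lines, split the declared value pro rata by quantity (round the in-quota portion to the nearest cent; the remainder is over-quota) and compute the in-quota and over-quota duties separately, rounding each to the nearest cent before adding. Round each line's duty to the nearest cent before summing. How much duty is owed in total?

Line 1 (H-260, Ilania, 1,982 pairs, £458,833.00):
Base rate for H-260 is £3.24/pair.
Duty = 1,982 × £3.24 = £6,421.68.
Line 2 (B-837, Ilania, 2,760 units, £227,313.60):
Base rate for B-837 is 20.5%.
B-837 has an FTA preferential rate, but origin Ilania is not Junara; base rate stands.
Additional duty on B-837 from Ilania: +41.1%. Applied ad valorem rate: 20.5% + 41.1% = 61.6%.
Duty = £227,313.60 × 61.6% = £140,025.18.
Line 3 (C-795, Ilania, 8,142 kg, £877,463.34):
Code C-795 is under a tariff-rate quota (threshold 3,651 kg). In-quota: 3,651 kg at 10%; over-quota: 4,491 kg at 24%.
Pro-rata value split: in-quota = £877,463.34 × 3,651/8,142 = £393,468.27; over-quota = £877,463.34 − £393,468.27 = £483,995.07.
In-quota duty = £393,468.27 × 10% = £39,346.83. Over-quota duty = £483,995.07 × 24% = £116,158.82.
Line duty = £39,346.83 + £116,158.82 = £155,505.65.
Total = £6,421.68 + £140,025.18 + £155,505.65 = £301,952.51.

£301,952.51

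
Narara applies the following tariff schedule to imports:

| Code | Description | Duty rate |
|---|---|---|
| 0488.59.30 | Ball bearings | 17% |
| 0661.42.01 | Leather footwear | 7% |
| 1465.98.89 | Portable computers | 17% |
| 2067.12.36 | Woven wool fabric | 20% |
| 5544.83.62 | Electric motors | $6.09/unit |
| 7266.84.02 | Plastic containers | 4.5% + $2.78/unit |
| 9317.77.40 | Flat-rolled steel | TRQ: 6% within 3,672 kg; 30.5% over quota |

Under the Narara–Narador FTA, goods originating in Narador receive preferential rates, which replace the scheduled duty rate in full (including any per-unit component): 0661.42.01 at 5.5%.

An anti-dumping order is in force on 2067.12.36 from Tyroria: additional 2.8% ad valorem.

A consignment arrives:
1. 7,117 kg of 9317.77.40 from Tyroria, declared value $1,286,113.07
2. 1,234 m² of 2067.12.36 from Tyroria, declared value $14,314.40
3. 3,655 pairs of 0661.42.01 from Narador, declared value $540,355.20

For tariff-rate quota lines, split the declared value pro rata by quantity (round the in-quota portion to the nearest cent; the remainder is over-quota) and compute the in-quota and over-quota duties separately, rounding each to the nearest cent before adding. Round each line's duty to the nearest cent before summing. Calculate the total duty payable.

$262,673.76

Line 1 (9317.77.40, Tyroria, 7,117 kg, $1,286,113.07):
Code 9317.77.40 is under a tariff-rate quota (threshold 3,672 kg). In-quota: 3,672 kg at 6%; over-quota: 3,445 kg at 30.5%.
Pro-rata value split: in-quota = $1,286,113.07 × 3,672/7,117 = $663,567.12; over-quota = $1,286,113.07 − $663,567.12 = $622,545.95.
In-quota duty = $663,567.12 × 6% = $39,814.03. Over-quota duty = $622,545.95 × 30.5% = $189,876.51.
Line duty = $39,814.03 + $189,876.51 = $229,690.54.
Line 2 (2067.12.36, Tyroria, 1,234 m², $14,314.40):
Base rate for 2067.12.36 is 20%.
Additional duty on 2067.12.36 from Tyroria: +2.8%. Applied ad valorem rate: 20% + 2.8% = 22.8%.
Duty = $14,314.40 × 22.8% = $3,263.68.
Line 3 (0661.42.01, Narador, 3,655 pairs, $540,355.20):
Base rate for 0661.42.01 is 7%.
Origin Narador qualifies under the Narara–Narador agreement and 0661.42.01 is covered: preferential rate 5.5% applies instead.
Duty = $540,355.20 × 5.5% = $29,719.54.
Total = $229,690.54 + $3,263.68 + $29,719.54 = $262,673.76.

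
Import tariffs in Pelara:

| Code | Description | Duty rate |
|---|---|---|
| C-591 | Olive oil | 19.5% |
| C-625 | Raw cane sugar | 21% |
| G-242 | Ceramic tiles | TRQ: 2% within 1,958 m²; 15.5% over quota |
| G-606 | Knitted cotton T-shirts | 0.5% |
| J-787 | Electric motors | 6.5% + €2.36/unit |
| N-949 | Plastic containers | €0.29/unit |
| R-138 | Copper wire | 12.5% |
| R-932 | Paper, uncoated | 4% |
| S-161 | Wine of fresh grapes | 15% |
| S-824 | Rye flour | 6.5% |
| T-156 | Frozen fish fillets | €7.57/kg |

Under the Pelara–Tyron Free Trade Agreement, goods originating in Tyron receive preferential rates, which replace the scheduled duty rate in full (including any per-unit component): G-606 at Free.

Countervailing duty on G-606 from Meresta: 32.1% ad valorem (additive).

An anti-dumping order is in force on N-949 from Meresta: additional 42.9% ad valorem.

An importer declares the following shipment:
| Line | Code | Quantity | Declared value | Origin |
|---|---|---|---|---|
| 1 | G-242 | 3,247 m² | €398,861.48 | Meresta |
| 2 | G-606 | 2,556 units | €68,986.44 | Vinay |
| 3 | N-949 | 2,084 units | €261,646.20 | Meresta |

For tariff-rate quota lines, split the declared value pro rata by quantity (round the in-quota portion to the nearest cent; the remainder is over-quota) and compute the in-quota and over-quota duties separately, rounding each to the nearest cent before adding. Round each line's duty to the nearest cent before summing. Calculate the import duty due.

Line 1 (G-242, Meresta, 3,247 m², €398,861.48):
Code G-242 is under a tariff-rate quota (threshold 1,958 m²). In-quota: 1,958 m² at 2%; over-quota: 1,289 m² at 15.5%.
Pro-rata value split: in-quota = €398,861.48 × 1,958/3,247 = €240,520.72; over-quota = €398,861.48 − €240,520.72 = €158,340.76.
In-quota duty = €240,520.72 × 2% = €4,810.41. Over-quota duty = €158,340.76 × 15.5% = €24,542.82.
Line duty = €4,810.41 + €24,542.82 = €29,353.23.
Line 2 (G-606, Vinay, 2,556 units, €68,986.44):
Base rate for G-606 is 0.5%.
G-606 has an FTA preferential rate, but origin Vinay is not Tyron; base rate stands.
The additional-duty order on G-606 targets Meresta, not Vinay; it does not apply.
Duty = €68,986.44 × 0.5% = €344.93.
Line 3 (N-949, Meresta, 2,084 units, €261,646.20):
Base rate for N-949 is €0.29/unit.
Additional duty on N-949 from Meresta: +42.9% ad valorem. Applied ad valorem rate = 42.9%.
Duty = €261,646.20 × 42.9% + 2,084 × €0.29 = €112,850.58.
Total = €29,353.23 + €344.93 + €112,850.58 = €142,548.74.

€142,548.74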